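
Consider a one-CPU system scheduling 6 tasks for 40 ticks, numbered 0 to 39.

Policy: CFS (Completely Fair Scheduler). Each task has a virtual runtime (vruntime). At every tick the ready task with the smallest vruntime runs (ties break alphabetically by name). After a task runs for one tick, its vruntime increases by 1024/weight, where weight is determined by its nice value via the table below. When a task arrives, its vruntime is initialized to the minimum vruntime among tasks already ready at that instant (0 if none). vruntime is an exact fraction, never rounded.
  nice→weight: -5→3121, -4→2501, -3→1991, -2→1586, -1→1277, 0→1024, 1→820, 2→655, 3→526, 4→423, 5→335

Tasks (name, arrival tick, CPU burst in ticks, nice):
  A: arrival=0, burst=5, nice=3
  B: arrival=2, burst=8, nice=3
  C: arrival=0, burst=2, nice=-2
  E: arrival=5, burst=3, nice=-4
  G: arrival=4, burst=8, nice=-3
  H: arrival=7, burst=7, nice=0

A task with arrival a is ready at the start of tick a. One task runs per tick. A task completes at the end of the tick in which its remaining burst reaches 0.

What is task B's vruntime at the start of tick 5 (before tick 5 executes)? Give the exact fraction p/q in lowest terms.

vruntime(B, start of tick 5) = 540672/208559

t=0: vr[A=0 C=0] → run A
t=1: vr[A=512/263 C=0] → run C
t=2: vr[A=512/263 B=512/793 C=512/793] → run B
t=3: vr[A=512/263 B=540672/208559 C=512/793] → run C
t=4: vr[A=512/263 B=540672/208559 G=512/263] → run A
t=5: vr[A=1024/263 B=540672/208559 E=512/263 G=512/263] → run E
t=6: vr[A=1024/263 B=540672/208559 E=1549824/657763 G=512/263] → run G
t=7: vr[A=1024/263 B=540672/208559 E=1549824/657763 G=1288704/523633 H=1549824/657763] → run E
t=8: vr[A=1024/263 B=540672/208559 E=1819136/657763 G=1288704/523633 H=1549824/657763] → run H
t=9: vr[A=1024/263 B=540672/208559 E=1819136/657763 G=1288704/523633 H=2207587/657763] → run G
t=10: vr[A=1024/263 B=540672/208559 E=1819136/657763 G=1558016/523633 H=2207587/657763] → run B
t=11: vr[A=1024/263 B=946688/208559 E=1819136/657763 G=1558016/523633 H=2207587/657763] → run E
t=12: vr[A=1024/263 B=946688/208559 G=1558016/523633 H=2207587/657763] → run G
t=13: vr[A=1024/263 B=946688/208559 G=1827328/523633 H=2207587/657763] → run H
t=14: vr[A=1024/263 B=946688/208559 G=1827328/523633 H=2865350/657763] → run G
t=15: vr[A=1024/263 B=946688/208559 G=2096640/523633 H=2865350/657763] → run A
t=16: vr[A=1536/263 B=946688/208559 G=2096640/523633 H=2865350/657763] → run G
t=17: vr[A=1536/263 B=946688/208559 G=2365952/523633 H=2865350/657763] → run H
t=18: vr[A=1536/263 B=946688/208559 G=2365952/523633 H=3523113/657763] → run G
t=19: vr[A=1536/263 B=946688/208559 G=2635264/523633 H=3523113/657763] → run B
t=20: vr[A=1536/263 B=1352704/208559 G=2635264/523633 H=3523113/657763] → run G
t=21: vr[A=1536/263 B=1352704/208559 G=2904576/523633 H=3523113/657763] → run H
t=22: vr[A=1536/263 B=1352704/208559 G=2904576/523633 H=4180876/657763] → run G
t=23: vr[A=1536/263 B=1352704/208559 H=4180876/657763] → run A
t=24: vr[A=2048/263 B=1352704/208559 H=4180876/657763] → run H
t=25: vr[A=2048/263 B=1352704/208559 H=4838639/657763] → run B
t=26: vr[A=2048/263 B=1758720/208559 H=4838639/657763] → run H
t=27: vr[A=2048/263 B=1758720/208559 H=5496402/657763] → run A
t=28: vr[B=1758720/208559 H=5496402/657763] → run H
t=29: vr[B=1758720/208559] → run B
t=30: vr[B=2164736/208559] → run B
t=31: vr[B=2570752/208559] → run B
t=32: vr[B=2976768/208559] → run B
t=33: (idle)
t=34: (idle)
t=35: (idle)
t=36: (idle)
t=37: (idle)
t=38: (idle)
t=39: (idle)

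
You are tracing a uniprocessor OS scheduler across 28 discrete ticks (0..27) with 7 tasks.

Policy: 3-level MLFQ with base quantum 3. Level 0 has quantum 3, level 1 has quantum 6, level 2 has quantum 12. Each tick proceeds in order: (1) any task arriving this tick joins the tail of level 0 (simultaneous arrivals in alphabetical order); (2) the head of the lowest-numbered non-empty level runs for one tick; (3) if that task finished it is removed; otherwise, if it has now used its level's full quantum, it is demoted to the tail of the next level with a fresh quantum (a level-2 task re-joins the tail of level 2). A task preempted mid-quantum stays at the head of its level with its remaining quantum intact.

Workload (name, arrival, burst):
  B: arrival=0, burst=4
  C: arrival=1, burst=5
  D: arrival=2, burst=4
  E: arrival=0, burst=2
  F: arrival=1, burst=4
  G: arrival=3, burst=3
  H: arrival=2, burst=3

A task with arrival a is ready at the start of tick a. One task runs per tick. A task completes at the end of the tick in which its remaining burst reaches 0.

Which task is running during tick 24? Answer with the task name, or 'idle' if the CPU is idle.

t=0: L0/L1/L2 = BE/-/- → run B
t=1: L0/L1/L2 = BECF/-/- → run B
t=2: L0/L1/L2 = BECFDH/-/- → run B
t=3: L0/L1/L2 = ECFDHG/B/- → run E
t=4: L0/L1/L2 = ECFDHG/B/- → run E
t=5: L0/L1/L2 = CFDHG/B/- → run C
t=6: L0/L1/L2 = CFDHG/B/- → run C
t=7: L0/L1/L2 = CFDHG/B/- → run C
t=8: L0/L1/L2 = FDHG/BC/- → run F
t=9: L0/L1/L2 = FDHG/BC/- → run F
t=10: L0/L1/L2 = FDHG/BC/- → run F
t=11: L0/L1/L2 = DHG/BCF/- → run D
t=12: L0/L1/L2 = DHG/BCF/- → run D
t=13: L0/L1/L2 = DHG/BCF/- → run D
t=14: L0/L1/L2 = HG/BCFD/- → run H
t=15: L0/L1/L2 = HG/BCFD/- → run H
t=16: L0/L1/L2 = HG/BCFD/- → run H
t=17: L0/L1/L2 = G/BCFD/- → run G
t=18: L0/L1/L2 = G/BCFD/- → run G
t=19: L0/L1/L2 = G/BCFD/- → run G
t=20: L0/L1/L2 = -/BCFD/- → run B
t=21: L0/L1/L2 = -/CFD/- → run C
t=22: L0/L1/L2 = -/CFD/- → run C
t=23: L0/L1/L2 = -/FD/- → run F
t=24: L0/L1/L2 = -/D/- → run D
t=25: (idle)
t=26: (idle)
t=27: (idle)

running at tick 24 = D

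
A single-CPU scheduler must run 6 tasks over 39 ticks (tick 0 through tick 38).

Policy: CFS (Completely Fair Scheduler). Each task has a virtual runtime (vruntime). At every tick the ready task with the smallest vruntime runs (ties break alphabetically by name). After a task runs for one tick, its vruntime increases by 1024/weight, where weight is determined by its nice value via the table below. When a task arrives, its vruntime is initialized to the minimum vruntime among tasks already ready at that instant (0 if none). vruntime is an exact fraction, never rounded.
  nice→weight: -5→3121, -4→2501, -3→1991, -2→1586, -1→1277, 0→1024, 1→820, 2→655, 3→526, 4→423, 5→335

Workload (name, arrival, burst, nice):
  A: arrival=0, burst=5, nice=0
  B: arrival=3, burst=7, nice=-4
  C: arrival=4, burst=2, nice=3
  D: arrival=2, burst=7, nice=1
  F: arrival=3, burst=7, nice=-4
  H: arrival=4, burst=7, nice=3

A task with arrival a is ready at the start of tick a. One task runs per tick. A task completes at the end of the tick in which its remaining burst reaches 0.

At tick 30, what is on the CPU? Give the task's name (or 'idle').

running at tick 30 = D

t=0: vr[A=0] → run A
t=1: vr[A=1] → run A
t=2: vr[A=2 D=2] → run A
t=3: vr[A=3 B=2 D=2 F=2] → run B
t=4: vr[A=3 B=6026/2501 C=2 D=2 F=2 H=2] → run C
t=5: vr[A=3 B=6026/2501 C=1038/263 D=2 F=2 H=2] → run D
t=6: vr[A=3 B=6026/2501 C=1038/263 D=666/205 F=2 H=2] → run F
t=7: vr[A=3 B=6026/2501 C=1038/263 D=666/205 F=6026/2501 H=2] → run H
t=8: vr[A=3 B=6026/2501 C=1038/263 D=666/205 F=6026/2501 H=1038/263] → run B
t=9: vr[A=3 B=7050/2501 C=1038/263 D=666/205 F=6026/2501 H=1038/263] → run F
t=10: vr[A=3 B=7050/2501 C=1038/263 D=666/205 F=7050/2501 H=1038/263] → run B
t=11: vr[A=3 B=8074/2501 C=1038/263 D=666/205 F=7050/2501 H=1038/263] → run F
t=12: vr[A=3 B=8074/2501 C=1038/263 D=666/205 F=8074/2501 H=1038/263] → run A
t=13: vr[A=4 B=8074/2501 C=1038/263 D=666/205 F=8074/2501 H=1038/263] → run B
t=14: vr[A=4 B=9098/2501 C=1038/263 D=666/205 F=8074/2501 H=1038/263] → run F
t=15: vr[A=4 B=9098/2501 C=1038/263 D=666/205 F=9098/2501 H=1038/263] → run D
t=16: vr[A=4 B=9098/2501 C=1038/263 D=922/205 F=9098/2501 H=1038/263] → run B
t=17: vr[A=4 B=10122/2501 C=1038/263 D=922/205 F=9098/2501 H=1038/263] → run F
t=18: vr[A=4 B=10122/2501 C=1038/263 D=922/205 F=10122/2501 H=1038/263] → run C
t=19: vr[A=4 B=10122/2501 D=922/205 F=10122/2501 H=1038/263] → run H
t=20: vr[A=4 B=10122/2501 D=922/205 F=10122/2501 H=1550/263] → run A
t=21: vr[B=10122/2501 D=922/205 F=10122/2501 H=1550/263] → run B
t=22: vr[B=11146/2501 D=922/205 F=10122/2501 H=1550/263] → run F
t=23: vr[B=11146/2501 D=922/205 F=11146/2501 H=1550/263] → run B
t=24: vr[D=922/205 F=11146/2501 H=1550/263] → run F
t=25: vr[D=922/205 H=1550/263] → run D
t=26: vr[D=1178/205 H=1550/263] → run D
t=27: vr[D=1434/205 H=1550/263] → run H
t=28: vr[D=1434/205 H=2062/263] → run D
t=29: vr[D=338/41 H=2062/263] → run H
t=30: vr[D=338/41 H=2574/263] → run D
t=31: vr[D=1946/205 H=2574/263] → run D
t=32: vr[H=2574/263] → run H
t=33: vr[H=3086/263] → run H
t=34: vr[H=3598/263] → run H
t=35: (idle)
t=36: (idle)
t=37: (idle)
t=38: (idle)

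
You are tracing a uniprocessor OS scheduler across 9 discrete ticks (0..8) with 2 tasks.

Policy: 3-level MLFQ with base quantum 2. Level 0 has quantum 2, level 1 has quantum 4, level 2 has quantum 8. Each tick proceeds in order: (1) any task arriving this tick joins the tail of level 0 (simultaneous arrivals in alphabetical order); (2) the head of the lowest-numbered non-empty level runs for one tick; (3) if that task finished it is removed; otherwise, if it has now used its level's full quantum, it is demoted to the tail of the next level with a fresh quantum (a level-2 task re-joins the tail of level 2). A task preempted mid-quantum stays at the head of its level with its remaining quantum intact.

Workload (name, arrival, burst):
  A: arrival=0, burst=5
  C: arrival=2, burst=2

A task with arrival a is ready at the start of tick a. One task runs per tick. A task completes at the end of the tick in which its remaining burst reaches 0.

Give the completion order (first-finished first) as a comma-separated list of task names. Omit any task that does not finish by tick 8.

t=0: L0/L1/L2 = A/-/- → run A
t=1: L0/L1/L2 = A/-/- → run A
t=2: L0/L1/L2 = C/A/- → run C
t=3: L0/L1/L2 = C/A/- → run C
t=4: L0/L1/L2 = -/A/- → run A
t=5: L0/L1/L2 = -/A/- → run A
t=6: L0/L1/L2 = -/A/- → run A
t=7: (idle)
t=8: (idle)

completion order = C, A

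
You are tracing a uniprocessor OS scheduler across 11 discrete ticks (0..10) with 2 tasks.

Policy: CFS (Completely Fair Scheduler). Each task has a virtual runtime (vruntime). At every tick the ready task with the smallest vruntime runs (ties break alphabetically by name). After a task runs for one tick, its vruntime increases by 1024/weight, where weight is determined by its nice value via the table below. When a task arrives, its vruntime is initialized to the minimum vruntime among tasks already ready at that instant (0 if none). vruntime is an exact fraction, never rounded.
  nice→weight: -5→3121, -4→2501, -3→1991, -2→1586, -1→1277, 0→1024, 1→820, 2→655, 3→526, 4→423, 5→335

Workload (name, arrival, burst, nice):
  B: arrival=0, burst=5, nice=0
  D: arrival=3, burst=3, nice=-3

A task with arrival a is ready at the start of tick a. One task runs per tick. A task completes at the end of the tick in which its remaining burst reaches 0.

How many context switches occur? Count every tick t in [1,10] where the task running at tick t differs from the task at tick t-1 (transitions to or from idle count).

t=0: vr[B=0] → run B
t=1: vr[B=1] → run B
t=2: vr[B=2] → run B
t=3: vr[B=3 D=3] → run B
t=4: vr[B=4 D=3] → run D
t=5: vr[B=4 D=6997/1991] → run D
t=6: vr[B=4 D=8021/1991] → run B
t=7: vr[D=8021/1991] → run D
t=8: (idle)
t=9: (idle)
t=10: (idle)

context switches = 4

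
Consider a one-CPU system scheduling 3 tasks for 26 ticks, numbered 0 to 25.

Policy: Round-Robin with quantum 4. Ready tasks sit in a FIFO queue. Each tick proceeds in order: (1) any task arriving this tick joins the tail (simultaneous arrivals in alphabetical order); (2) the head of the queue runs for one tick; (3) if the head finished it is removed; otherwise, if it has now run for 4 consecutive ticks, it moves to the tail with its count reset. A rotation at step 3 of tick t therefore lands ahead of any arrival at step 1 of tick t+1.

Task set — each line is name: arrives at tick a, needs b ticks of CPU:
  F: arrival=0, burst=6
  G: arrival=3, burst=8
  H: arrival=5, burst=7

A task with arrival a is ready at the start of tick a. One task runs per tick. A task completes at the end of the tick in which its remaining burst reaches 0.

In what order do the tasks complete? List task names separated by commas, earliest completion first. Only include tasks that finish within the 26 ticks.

completion order = F, G, H

t=0: queue=[F] q_used=0 → run F
t=1: queue=[F] q_used=1 → run F
t=2: queue=[F] q_used=2 → run F
t=3: queue=[F,G] q_used=3 → run F
t=4: queue=[G,F] q_used=0 → run G
t=5: queue=[G,F,H] q_used=1 → run G
t=6: queue=[G,F,H] q_used=2 → run G
t=7: queue=[G,F,H] q_used=3 → run G
t=8: queue=[F,H,G] q_used=0 → run F
t=9: queue=[F,H,G] q_used=1 → run F
t=10: queue=[H,G] q_used=0 → run H
t=11: queue=[H,G] q_used=1 → run H
t=12: queue=[H,G] q_used=2 → run H
t=13: queue=[H,G] q_used=3 → run H
t=14: queue=[G,H] q_used=0 → run G
t=15: queue=[G,H] q_used=1 → run G
t=16: queue=[G,H] q_used=2 → run G
t=17: queue=[G,H] q_used=3 → run G
t=18: queue=[H] q_used=0 → run H
t=19: queue=[H] q_used=1 → run H
t=20: queue=[H] q_used=2 → run H
t=21: (idle)
t=22: (idle)
t=23: (idle)
t=24: (idle)
t=25: (idle)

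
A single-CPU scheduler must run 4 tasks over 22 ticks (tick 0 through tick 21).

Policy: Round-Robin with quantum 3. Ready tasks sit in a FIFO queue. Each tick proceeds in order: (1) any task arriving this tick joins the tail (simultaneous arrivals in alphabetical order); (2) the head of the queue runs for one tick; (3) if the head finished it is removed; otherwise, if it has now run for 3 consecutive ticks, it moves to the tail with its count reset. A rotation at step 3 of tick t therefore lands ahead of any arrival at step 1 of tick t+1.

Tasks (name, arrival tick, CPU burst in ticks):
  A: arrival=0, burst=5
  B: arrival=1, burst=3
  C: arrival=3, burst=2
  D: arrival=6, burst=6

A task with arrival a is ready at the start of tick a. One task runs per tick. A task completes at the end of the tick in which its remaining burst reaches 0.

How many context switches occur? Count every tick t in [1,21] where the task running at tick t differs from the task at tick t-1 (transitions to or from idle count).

context switches = 5

t=0: queue=[A] q_used=0 → run A
t=1: queue=[A,B] q_used=1 → run A
t=2: queue=[A,B] q_used=2 → run A
t=3: queue=[B,A,C] q_used=0 → run B
t=4: queue=[B,A,C] q_used=1 → run B
t=5: queue=[B,A,C] q_used=2 → run B
t=6: queue=[A,C,D] q_used=0 → run A
t=7: queue=[A,C,D] q_used=1 → run A
t=8: queue=[C,D] q_used=0 → run C
t=9: queue=[C,D] q_used=1 → run C
t=10: queue=[D] q_used=0 → run D
t=11: queue=[D] q_used=1 → run D
t=12: queue=[D] q_used=2 → run D
t=13: queue=[D] q_used=0 → run D
t=14: queue=[D] q_used=1 → run D
t=15: queue=[D] q_used=2 → run D
t=16: (idle)
t=17: (idle)
t=18: (idle)
t=19: (idle)
t=20: (idle)
t=21: (idle)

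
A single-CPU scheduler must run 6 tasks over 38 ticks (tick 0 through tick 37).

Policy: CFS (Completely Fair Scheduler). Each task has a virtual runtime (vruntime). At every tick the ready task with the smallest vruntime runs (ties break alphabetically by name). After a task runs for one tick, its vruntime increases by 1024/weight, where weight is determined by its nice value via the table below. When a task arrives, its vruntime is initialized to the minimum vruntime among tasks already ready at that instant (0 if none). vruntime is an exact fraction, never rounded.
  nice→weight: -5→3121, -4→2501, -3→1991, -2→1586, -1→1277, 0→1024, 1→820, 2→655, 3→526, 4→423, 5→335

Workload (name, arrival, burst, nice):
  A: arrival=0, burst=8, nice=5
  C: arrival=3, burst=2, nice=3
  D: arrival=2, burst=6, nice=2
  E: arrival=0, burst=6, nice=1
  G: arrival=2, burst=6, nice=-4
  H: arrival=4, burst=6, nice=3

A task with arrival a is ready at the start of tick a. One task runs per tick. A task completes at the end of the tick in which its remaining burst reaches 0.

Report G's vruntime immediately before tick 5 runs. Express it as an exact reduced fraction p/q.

vruntime(G, start of tick 5) = 256/205

t=0: vr[A=0 E=0] → run A
t=1: vr[A=1024/335 E=0] → run E
t=2: vr[A=1024/335 D=256/205 E=256/205 G=256/205] → run D
t=3: vr[A=1024/335 C=256/205 D=15104/5371 E=256/205 G=256/205] → run C
t=4: vr[A=1024/335 C=172288/53915 D=15104/5371 E=256/205 G=256/205 H=256/205] → run E
t=5: vr[A=1024/335 C=172288/53915 D=15104/5371 E=512/205 G=256/205 H=256/205] → run G
t=6: vr[A=1024/335 C=172288/53915 D=15104/5371 E=512/205 G=20736/12505 H=256/205] → run H
t=7: vr[A=1024/335 C=172288/53915 D=15104/5371 E=512/205 G=20736/12505 H=172288/53915] → run G
t=8: vr[A=1024/335 C=172288/53915 D=15104/5371 E=512/205 G=25856/12505 H=172288/53915] → run G
t=9: vr[A=1024/335 C=172288/53915 D=15104/5371 E=512/205 G=30976/12505 H=172288/53915] → run G
t=10: vr[A=1024/335 C=172288/53915 D=15104/5371 E=512/205 G=36096/12505 H=172288/53915] → run E
t=11: vr[A=1024/335 C=172288/53915 D=15104/5371 E=768/205 G=36096/12505 H=172288/53915] → run D
t=12: vr[A=1024/335 C=172288/53915 D=117504/26855 E=768/205 G=36096/12505 H=172288/53915] → run G
t=13: vr[A=1024/335 C=172288/53915 D=117504/26855 E=768/205 G=41216/12505 H=172288/53915] → run A
t=14: vr[A=2048/335 C=172288/53915 D=117504/26855 E=768/205 G=41216/12505 H=172288/53915] → run C
t=15: vr[A=2048/335 D=117504/26855 E=768/205 G=41216/12505 H=172288/53915] → run H
t=16: vr[A=2048/335 D=117504/26855 E=768/205 G=41216/12505 H=277248/53915] → run G
t=17: vr[A=2048/335 D=117504/26855 E=768/205 H=277248/53915] → run E
t=18: vr[A=2048/335 D=117504/26855 E=1024/205 H=277248/53915] → run D
t=19: vr[A=2048/335 D=159488/26855 E=1024/205 H=277248/53915] → run E
t=20: vr[A=2048/335 D=159488/26855 E=256/41 H=277248/53915] → run H
t=21: vr[A=2048/335 D=159488/26855 E=256/41 H=382208/53915] → run D
t=22: vr[A=2048/335 D=201472/26855 E=256/41 H=382208/53915] → run A
t=23: vr[A=3072/335 D=201472/26855 E=256/41 H=382208/53915] → run E
t=24: vr[A=3072/335 D=201472/26855 H=382208/53915] → run H
t=25: vr[A=3072/335 D=201472/26855 H=487168/53915] → run D
t=26: vr[A=3072/335 D=243456/26855 H=487168/53915] → run H
t=27: vr[A=3072/335 D=243456/26855 H=592128/53915] → run D
t=28: vr[A=3072/335 H=592128/53915] → run A
t=29: vr[A=4096/335 H=592128/53915] → run H
t=30: vr[A=4096/335] → run A
t=31: vr[A=1024/67] → run A
t=32: vr[A=6144/335] → run A
t=33: vr[A=7168/335] → run A
t=34: (idle)
t=35: (idle)
t=36: (idle)
t=37: (idle)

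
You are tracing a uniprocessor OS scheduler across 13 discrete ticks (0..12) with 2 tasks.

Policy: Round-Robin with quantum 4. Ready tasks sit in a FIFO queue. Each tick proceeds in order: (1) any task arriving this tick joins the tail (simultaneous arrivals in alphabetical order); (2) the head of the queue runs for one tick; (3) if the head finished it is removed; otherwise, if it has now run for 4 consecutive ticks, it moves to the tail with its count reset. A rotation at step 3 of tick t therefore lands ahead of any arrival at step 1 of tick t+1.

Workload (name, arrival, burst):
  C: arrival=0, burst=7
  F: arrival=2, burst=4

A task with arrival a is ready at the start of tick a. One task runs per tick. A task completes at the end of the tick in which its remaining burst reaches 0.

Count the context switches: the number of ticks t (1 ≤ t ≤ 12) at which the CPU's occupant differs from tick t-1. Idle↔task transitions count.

context switches = 3

t=0: queue=[C] q_used=0 → run C
t=1: queue=[C] q_used=1 → run C
t=2: queue=[C,F] q_used=2 → run C
t=3: queue=[C,F] q_used=3 → run C
t=4: queue=[F,C] q_used=0 → run F
t=5: queue=[F,C] q_used=1 → run F
t=6: queue=[F,C] q_used=2 → run F
t=7: queue=[F,C] q_used=3 → run F
t=8: queue=[C] q_used=0 → run C
t=9: queue=[C] q_used=1 → run C
t=10: queue=[C] q_used=2 → run C
t=11: (idle)
t=12: (idle)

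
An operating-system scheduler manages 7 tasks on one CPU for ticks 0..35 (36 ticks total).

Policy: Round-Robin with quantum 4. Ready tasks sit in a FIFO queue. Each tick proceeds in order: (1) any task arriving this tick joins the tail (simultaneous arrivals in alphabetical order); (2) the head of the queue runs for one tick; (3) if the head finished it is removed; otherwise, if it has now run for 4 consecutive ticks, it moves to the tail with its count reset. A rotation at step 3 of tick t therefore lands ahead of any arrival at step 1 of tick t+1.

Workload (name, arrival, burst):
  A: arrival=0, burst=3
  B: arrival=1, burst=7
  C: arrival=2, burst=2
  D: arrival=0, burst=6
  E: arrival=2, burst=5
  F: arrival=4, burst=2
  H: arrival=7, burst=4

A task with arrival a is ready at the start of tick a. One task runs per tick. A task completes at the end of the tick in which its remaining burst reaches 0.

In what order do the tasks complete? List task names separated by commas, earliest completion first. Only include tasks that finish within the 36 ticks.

t=0: queue=[A,D] q_used=0 → run A
t=1: queue=[A,D,B] q_used=1 → run A
t=2: queue=[A,D,B,C,E] q_used=2 → run A
t=3: queue=[D,B,C,E] q_used=0 → run D
t=4: queue=[D,B,C,E,F] q_used=1 → run D
t=5: queue=[D,B,C,E,F] q_used=2 → run D
t=6: queue=[D,B,C,E,F] q_used=3 → run D
t=7: queue=[B,C,E,F,D,H] q_used=0 → run B
t=8: queue=[B,C,E,F,D,H] q_used=1 → run B
t=9: queue=[B,C,E,F,D,H] q_used=2 → run B
t=10: queue=[B,C,E,F,D,H] q_used=3 → run B
t=11: queue=[C,E,F,D,H,B] q_used=0 → run C
t=12: queue=[C,E,F,D,H,B] q_used=1 → run C
t=13: queue=[E,F,D,H,B] q_used=0 → run E
t=14: queue=[E,F,D,H,B] q_used=1 → run E
t=15: queue=[E,F,D,H,B] q_used=2 → run E
t=16: queue=[E,F,D,H,B] q_used=3 → run E
t=17: queue=[F,D,H,B,E] q_used=0 → run F
t=18: queue=[F,D,H,B,E] q_used=1 → run F
t=19: queue=[D,H,B,E] q_used=0 → run D
t=20: queue=[D,H,B,E] q_used=1 → run D
t=21: queue=[H,B,E] q_used=0 → run H
t=22: queue=[H,B,E] q_used=1 → run H
t=23: queue=[H,B,E] q_used=2 → run H
t=24: queue=[H,B,E] q_used=3 → run H
t=25: queue=[B,E] q_used=0 → run B
t=26: queue=[B,E] q_used=1 → run B
t=27: queue=[B,E] q_used=2 → run B
t=28: queue=[E] q_used=0 → run E
t=29: (idle)
t=30: (idle)
t=31: (idle)
t=32: (idle)
t=33: (idle)
t=34: (idle)
t=35: (idle)

completion order = A, C, F, D, H, B, E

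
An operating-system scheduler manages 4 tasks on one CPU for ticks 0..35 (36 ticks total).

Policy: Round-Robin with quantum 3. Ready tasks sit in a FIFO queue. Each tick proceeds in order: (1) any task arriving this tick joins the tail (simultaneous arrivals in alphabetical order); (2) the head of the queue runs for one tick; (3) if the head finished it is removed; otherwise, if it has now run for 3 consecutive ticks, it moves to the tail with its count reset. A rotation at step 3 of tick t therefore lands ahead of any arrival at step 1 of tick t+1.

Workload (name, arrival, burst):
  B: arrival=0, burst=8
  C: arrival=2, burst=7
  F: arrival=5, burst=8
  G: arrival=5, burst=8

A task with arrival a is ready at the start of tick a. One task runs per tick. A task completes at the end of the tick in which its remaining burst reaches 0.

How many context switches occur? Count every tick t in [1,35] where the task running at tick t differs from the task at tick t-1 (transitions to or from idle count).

context switches = 12

t=0: queue=[B] q_used=0 → run B
t=1: queue=[B] q_used=1 → run B
t=2: queue=[B,C] q_used=2 → run B
t=3: queue=[C,B] q_used=0 → run C
t=4: queue=[C,B] q_used=1 → run C
t=5: queue=[C,B,F,G] q_used=2 → run C
t=6: queue=[B,F,G,C] q_used=0 → run B
t=7: queue=[B,F,G,C] q_used=1 → run B
t=8: queue=[B,F,G,C] q_used=2 → run B
t=9: queue=[F,G,C,B] q_used=0 → run F
t=10: queue=[F,G,C,B] q_used=1 → run F
t=11: queue=[F,G,C,B] q_used=2 → run F
t=12: queue=[G,C,B,F] q_used=0 → run G
t=13: queue=[G,C,B,F] q_used=1 → run G
t=14: queue=[G,C,B,F] q_used=2 → run G
t=15: queue=[C,B,F,G] q_used=0 → run C
t=16: queue=[C,B,F,G] q_used=1 → run C
t=17: queue=[C,B,F,G] q_used=2 → run C
t=18: queue=[B,F,G,C] q_used=0 → run B
t=19: queue=[B,F,G,C] q_used=1 → run B
t=20: queue=[F,G,C] q_used=0 → run F
t=21: queue=[F,G,C] q_used=1 → run F
t=22: queue=[F,G,C] q_used=2 → run F
t=23: queue=[G,C,F] q_used=0 → run G
t=24: queue=[G,C,F] q_used=1 → run G
t=25: queue=[G,C,F] q_used=2 → run G
t=26: queue=[C,F,G] q_used=0 → run C
t=27: queue=[F,G] q_used=0 → run F
t=28: queue=[F,G] q_used=1 → run F
t=29: queue=[G] q_used=0 → run G
t=30: queue=[G] q_used=1 → run G
t=31: (idle)
t=32: (idle)
t=33: (idle)
t=34: (idle)
t=35: (idle)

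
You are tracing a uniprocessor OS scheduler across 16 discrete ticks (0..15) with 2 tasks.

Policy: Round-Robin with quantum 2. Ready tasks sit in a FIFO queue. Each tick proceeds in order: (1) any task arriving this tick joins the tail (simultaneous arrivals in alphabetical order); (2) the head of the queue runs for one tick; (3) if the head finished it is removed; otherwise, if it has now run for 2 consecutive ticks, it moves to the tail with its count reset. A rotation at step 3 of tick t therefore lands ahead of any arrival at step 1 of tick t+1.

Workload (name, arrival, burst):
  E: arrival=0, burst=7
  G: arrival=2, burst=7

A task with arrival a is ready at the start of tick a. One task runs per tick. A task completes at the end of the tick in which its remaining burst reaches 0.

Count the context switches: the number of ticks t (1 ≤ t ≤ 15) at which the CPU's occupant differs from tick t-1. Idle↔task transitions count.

t=0: queue=[E] q_used=0 → run E
t=1: queue=[E] q_used=1 → run E
t=2: queue=[E,G] q_used=0 → run E
t=3: queue=[E,G] q_used=1 → run E
t=4: queue=[G,E] q_used=0 → run G
t=5: queue=[G,E] q_used=1 → run G
t=6: queue=[E,G] q_used=0 → run E
t=7: queue=[E,G] q_used=1 → run E
t=8: queue=[G,E] q_used=0 → run G
t=9: queue=[G,E] q_used=1 → run G
t=10: queue=[E,G] q_used=0 → run E
t=11: queue=[G] q_used=0 → run G
t=12: queue=[G] q_used=1 → run G
t=13: queue=[G] q_used=0 → run G
t=14: (idle)
t=15: (idle)

context switches = 6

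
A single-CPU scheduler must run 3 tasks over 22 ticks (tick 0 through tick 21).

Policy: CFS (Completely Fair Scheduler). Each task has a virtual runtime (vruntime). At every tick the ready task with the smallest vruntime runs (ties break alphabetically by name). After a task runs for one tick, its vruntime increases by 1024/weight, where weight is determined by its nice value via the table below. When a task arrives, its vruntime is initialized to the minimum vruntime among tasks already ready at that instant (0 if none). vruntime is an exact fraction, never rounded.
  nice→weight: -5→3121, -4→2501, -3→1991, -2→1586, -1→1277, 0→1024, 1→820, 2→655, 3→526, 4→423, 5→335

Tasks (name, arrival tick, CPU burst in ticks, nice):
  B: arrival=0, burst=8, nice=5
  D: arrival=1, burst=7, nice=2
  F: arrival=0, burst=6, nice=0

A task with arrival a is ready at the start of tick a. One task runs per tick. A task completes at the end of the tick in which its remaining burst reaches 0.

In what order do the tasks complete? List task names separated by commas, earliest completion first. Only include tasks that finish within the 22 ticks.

t=0: vr[B=0 F=0] → run B
t=1: vr[B=1024/335 D=0 F=0] → run D
t=2: vr[B=1024/335 D=1024/655 F=0] → run F
t=3: vr[B=1024/335 D=1024/655 F=1] → run F
t=4: vr[B=1024/335 D=1024/655 F=2] → run D
t=5: vr[B=1024/335 D=2048/655 F=2] → run F
t=6: vr[B=1024/335 D=2048/655 F=3] → run F
t=7: vr[B=1024/335 D=2048/655 F=4] → run B
t=8: vr[B=2048/335 D=2048/655 F=4] → run D
t=9: vr[B=2048/335 D=3072/655 F=4] → run F
t=10: vr[B=2048/335 D=3072/655 F=5] → run D
t=11: vr[B=2048/335 D=4096/655 F=5] → run F
t=12: vr[B=2048/335 D=4096/655] → run B
t=13: vr[B=3072/335 D=4096/655] → run D
t=14: vr[B=3072/335 D=1024/131] → run D
t=15: vr[B=3072/335 D=6144/655] → run B
t=16: vr[B=4096/335 D=6144/655] → run D
t=17: vr[B=4096/335] → run B
t=18: vr[B=1024/67] → run B
t=19: vr[B=6144/335] → run B
t=20: vr[B=7168/335] → run B
t=21: (idle)

completion order = F, D, B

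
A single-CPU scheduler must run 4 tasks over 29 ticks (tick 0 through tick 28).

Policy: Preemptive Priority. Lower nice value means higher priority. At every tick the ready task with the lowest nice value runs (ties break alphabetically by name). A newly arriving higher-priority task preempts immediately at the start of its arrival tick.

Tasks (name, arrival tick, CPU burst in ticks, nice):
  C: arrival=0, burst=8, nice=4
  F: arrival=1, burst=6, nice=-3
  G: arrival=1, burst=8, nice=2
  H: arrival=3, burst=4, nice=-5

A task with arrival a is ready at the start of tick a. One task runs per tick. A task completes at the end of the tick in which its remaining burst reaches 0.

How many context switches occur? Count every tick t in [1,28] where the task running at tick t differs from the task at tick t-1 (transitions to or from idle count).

t=0: ready={C} → run C
t=1: ready={C,F,G} → run F
t=2: ready={C,F,G} → run F
t=3: ready={C,F,G,H} → run H
t=4: ready={C,F,G,H} → run H
t=5: ready={C,F,G,H} → run H
t=6: ready={C,F,G,H} → run H
t=7: ready={C,F,G} → run F
t=8: ready={C,F,G} → run F
t=9: ready={C,F,G} → run F
t=10: ready={C,F,G} → run F
t=11: ready={C,G} → run G
t=12: ready={C,G} → run G
t=13: ready={C,G} → run G
t=14: ready={C,G} → run G
t=15: ready={C,G} → run G
t=16: ready={C,G} → run G
t=17: ready={C,G} → run G
t=18: ready={C,G} → run G
t=19: ready={C} → run C
t=20: ready={C} → run C
t=21: ready={C} → run C
t=22: ready={C} → run C
t=23: ready={C} → run C
t=24: ready={C} → run C
t=25: ready={C} → run C
t=26: (idle)
t=27: (idle)
t=28: (idle)

context switches = 6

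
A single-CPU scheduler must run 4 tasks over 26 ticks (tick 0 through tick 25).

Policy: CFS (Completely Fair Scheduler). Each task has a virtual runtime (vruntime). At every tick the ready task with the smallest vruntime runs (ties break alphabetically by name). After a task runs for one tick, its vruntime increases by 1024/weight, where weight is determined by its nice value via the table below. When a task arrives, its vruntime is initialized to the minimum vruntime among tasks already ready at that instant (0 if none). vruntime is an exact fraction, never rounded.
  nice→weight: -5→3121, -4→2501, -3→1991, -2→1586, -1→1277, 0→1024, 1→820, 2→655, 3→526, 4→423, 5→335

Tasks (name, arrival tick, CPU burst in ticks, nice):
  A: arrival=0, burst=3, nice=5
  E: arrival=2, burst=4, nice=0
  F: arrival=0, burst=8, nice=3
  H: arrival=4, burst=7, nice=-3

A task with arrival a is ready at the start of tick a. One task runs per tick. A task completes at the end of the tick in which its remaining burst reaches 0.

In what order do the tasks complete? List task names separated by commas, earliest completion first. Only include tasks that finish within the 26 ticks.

t=0: vr[A=0 F=0] → run A
t=1: vr[A=1024/335 F=0] → run F
t=2: vr[A=1024/335 E=512/263 F=512/263] → run E
t=3: vr[A=1024/335 E=775/263 F=512/263] → run F
t=4: vr[A=1024/335 E=775/263 F=1024/263 H=775/263] → run E
t=5: vr[A=1024/335 E=1038/263 F=1024/263 H=775/263] → run H
t=6: vr[A=1024/335 E=1038/263 F=1024/263 H=1812337/523633] → run A
t=7: vr[A=2048/335 E=1038/263 F=1024/263 H=1812337/523633] → run H
t=8: vr[A=2048/335 E=1038/263 F=1024/263 H=2081649/523633] → run F
t=9: vr[A=2048/335 E=1038/263 F=1536/263 H=2081649/523633] → run E
t=10: vr[A=2048/335 E=1301/263 F=1536/263 H=2081649/523633] → run H
t=11: vr[A=2048/335 E=1301/263 F=1536/263 H=2350961/523633] → run H
t=12: vr[A=2048/335 E=1301/263 F=1536/263 H=2620273/523633] → run E
t=13: vr[A=2048/335 F=1536/263 H=2620273/523633] → run H
t=14: vr[A=2048/335 F=1536/263 H=2889585/523633] → run H
t=15: vr[A=2048/335 F=1536/263 H=3158897/523633] → run F
t=16: vr[A=2048/335 F=2048/263 H=3158897/523633] → run H
t=17: vr[A=2048/335 F=2048/263] → run A
t=18: vr[F=2048/263] → run F
t=19: vr[F=2560/263] → run F
t=20: vr[F=3072/263] → run F
t=21: vr[F=3584/263] → run F
t=22: (idle)
t=23: (idle)
t=24: (idle)
t=25: (idle)

completion order = E, H, A, F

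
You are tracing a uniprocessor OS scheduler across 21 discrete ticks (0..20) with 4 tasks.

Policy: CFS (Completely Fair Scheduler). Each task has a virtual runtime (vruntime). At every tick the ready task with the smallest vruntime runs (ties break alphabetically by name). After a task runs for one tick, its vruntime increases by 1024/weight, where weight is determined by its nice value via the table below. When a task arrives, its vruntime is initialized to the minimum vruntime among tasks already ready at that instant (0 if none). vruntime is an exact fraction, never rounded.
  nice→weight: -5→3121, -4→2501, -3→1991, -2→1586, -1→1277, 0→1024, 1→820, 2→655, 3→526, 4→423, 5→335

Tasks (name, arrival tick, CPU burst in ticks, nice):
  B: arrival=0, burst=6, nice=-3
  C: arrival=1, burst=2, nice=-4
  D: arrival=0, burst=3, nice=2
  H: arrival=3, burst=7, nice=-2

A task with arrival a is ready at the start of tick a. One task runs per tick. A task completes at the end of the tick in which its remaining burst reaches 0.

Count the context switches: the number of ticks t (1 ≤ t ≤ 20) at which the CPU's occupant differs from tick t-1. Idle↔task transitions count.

t=0: vr[B=0 D=0] → run B
t=1: vr[B=1024/1991 C=0 D=0] → run C
t=2: vr[B=1024/1991 C=1024/2501 D=0] → run D
t=3: vr[B=1024/1991 C=1024/2501 D=1024/655 H=1024/2501] → run C
t=4: vr[B=1024/1991 D=1024/655 H=1024/2501] → run H
t=5: vr[B=1024/1991 D=1024/655 H=34304/32513] → run B
t=6: vr[B=2048/1991 D=1024/655 H=34304/32513] → run B
t=7: vr[B=3072/1991 D=1024/655 H=34304/32513] → run H
t=8: vr[B=3072/1991 D=1024/655 H=55296/32513] → run B
t=9: vr[B=4096/1991 D=1024/655 H=55296/32513] → run D
t=10: vr[B=4096/1991 D=2048/655 H=55296/32513] → run H
t=11: vr[B=4096/1991 D=2048/655 H=76288/32513] → run B
t=12: vr[B=5120/1991 D=2048/655 H=76288/32513] → run H
t=13: vr[B=5120/1991 D=2048/655 H=97280/32513] → run B
t=14: vr[D=2048/655 H=97280/32513] → run H
t=15: vr[D=2048/655 H=118272/32513] → run D
t=16: vr[H=118272/32513] → run H
t=17: vr[H=139264/32513] → run H
t=18: (idle)
t=19: (idle)
t=20: (idle)

context switches = 16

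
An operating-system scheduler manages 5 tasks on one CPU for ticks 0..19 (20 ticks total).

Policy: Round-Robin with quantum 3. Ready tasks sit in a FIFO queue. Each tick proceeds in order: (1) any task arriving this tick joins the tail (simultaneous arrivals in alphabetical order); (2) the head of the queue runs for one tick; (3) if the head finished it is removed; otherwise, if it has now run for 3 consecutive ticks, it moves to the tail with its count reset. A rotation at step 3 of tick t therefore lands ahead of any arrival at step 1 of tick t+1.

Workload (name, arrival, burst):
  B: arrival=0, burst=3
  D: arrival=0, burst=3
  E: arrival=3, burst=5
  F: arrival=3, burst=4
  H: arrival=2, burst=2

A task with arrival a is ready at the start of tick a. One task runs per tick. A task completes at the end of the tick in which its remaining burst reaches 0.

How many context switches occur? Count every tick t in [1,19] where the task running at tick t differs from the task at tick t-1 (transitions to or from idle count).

t=0: queue=[B,D] q_used=0 → run B
t=1: queue=[B,D] q_used=1 → run B
t=2: queue=[B,D,H] q_used=2 → run B
t=3: queue=[D,H,E,F] q_used=0 → run D
t=4: queue=[D,H,E,F] q_used=1 → run D
t=5: queue=[D,H,E,F] q_used=2 → run D
t=6: queue=[H,E,F] q_used=0 → run H
t=7: queue=[H,E,F] q_used=1 → run H
t=8: queue=[E,F] q_used=0 → run E
t=9: queue=[E,F] q_used=1 → run E
t=10: queue=[E,F] q_used=2 → run E
t=11: queue=[F,E] q_used=0 → run F
t=12: queue=[F,E] q_used=1 → run F
t=13: queue=[F,E] q_used=2 → run F
t=14: queue=[E,F] q_used=0 → run E
t=15: queue=[E,F] q_used=1 → run E
t=16: queue=[F] q_used=0 → run F
t=17: (idle)
t=18: (idle)
t=19: (idle)

context switches = 7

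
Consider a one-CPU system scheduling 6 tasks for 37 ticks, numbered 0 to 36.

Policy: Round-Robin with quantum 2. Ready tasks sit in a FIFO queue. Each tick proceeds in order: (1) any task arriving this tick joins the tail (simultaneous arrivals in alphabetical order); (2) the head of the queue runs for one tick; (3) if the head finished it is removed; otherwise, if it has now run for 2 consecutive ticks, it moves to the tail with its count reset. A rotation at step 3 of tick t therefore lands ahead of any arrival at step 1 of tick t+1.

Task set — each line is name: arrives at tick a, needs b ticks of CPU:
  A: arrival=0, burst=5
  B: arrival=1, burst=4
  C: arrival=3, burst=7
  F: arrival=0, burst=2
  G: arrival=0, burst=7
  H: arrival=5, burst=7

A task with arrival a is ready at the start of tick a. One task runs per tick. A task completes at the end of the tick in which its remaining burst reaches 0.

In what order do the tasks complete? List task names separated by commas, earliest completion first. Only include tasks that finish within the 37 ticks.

t=0: queue=[A,F,G] q_used=0 → run A
t=1: queue=[A,F,G,B] q_used=1 → run A
t=2: queue=[F,G,B,A] q_used=0 → run F
t=3: queue=[F,G,B,A,C] q_used=1 → run F
t=4: queue=[G,B,A,C] q_used=0 → run G
t=5: queue=[G,B,A,C,H] q_used=1 → run G
t=6: queue=[B,A,C,H,G] q_used=0 → run B
t=7: queue=[B,A,C,H,G] q_used=1 → run B
t=8: queue=[A,C,H,G,B] q_used=0 → run A
t=9: queue=[A,C,H,G,B] q_used=1 → run A
t=10: queue=[C,H,G,B,A] q_used=0 → run C
t=11: queue=[C,H,G,B,A] q_used=1 → run C
t=12: queue=[H,G,B,A,C] q_used=0 → run H
t=13: queue=[H,G,B,A,C] q_used=1 → run H
t=14: queue=[G,B,A,C,H] q_used=0 → run G
t=15: queue=[G,B,A,C,H] q_used=1 → run G
t=16: queue=[B,A,C,H,G] q_used=0 → run B
t=17: queue=[B,A,C,H,G] q_used=1 → run B
t=18: queue=[A,C,H,G] q_used=0 → run A
t=19: queue=[C,H,G] q_used=0 → run C
t=20: queue=[C,H,G] q_used=1 → run C
t=21: queue=[H,G,C] q_used=0 → run H
t=22: queue=[H,G,C] q_used=1 → run H
t=23: queue=[G,C,H] q_used=0 → run G
t=24: queue=[G,C,H] q_used=1 → run G
t=25: queue=[C,H,G] q_used=0 → run C
t=26: queue=[C,H,G] q_used=1 → run C
t=27: queue=[H,G,C] q_used=0 → run H
t=28: queue=[H,G,C] q_used=1 → run H
t=29: queue=[G,C,H] q_used=0 → run G
t=30: queue=[C,H] q_used=0 → run C
t=31: queue=[H] q_used=0 → run H
t=32: (idle)
t=33: (idle)
t=34: (idle)
t=35: (idle)
t=36: (idle)

completion order = F, B, A, G, C, H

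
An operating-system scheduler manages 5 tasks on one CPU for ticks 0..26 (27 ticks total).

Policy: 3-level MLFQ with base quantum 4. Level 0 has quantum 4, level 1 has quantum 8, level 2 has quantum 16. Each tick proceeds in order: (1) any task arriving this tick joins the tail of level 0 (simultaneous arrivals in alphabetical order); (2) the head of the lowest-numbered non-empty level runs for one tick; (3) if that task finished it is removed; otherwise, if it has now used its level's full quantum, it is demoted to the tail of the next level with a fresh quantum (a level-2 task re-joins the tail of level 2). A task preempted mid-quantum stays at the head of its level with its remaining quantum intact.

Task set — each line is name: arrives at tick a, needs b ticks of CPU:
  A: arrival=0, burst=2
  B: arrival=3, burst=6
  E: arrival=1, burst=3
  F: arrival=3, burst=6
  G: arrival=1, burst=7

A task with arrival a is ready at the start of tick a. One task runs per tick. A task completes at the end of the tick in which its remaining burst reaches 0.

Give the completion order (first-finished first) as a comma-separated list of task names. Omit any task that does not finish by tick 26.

completion order = A, E, G, B, F

t=0: L0/L1/L2 = A/-/- → run A
t=1: L0/L1/L2 = AEG/-/- → run A
t=2: L0/L1/L2 = EG/-/- → run E
t=3: L0/L1/L2 = EGBF/-/- → run E
t=4: L0/L1/L2 = EGBF/-/- → run E
t=5: L0/L1/L2 = GBF/-/- → run G
t=6: L0/L1/L2 = GBF/-/- → run G
t=7: L0/L1/L2 = GBF/-/- → run G
t=8: L0/L1/L2 = GBF/-/- → run G
t=9: L0/L1/L2 = BF/G/- → run B
t=10: L0/L1/L2 = BF/G/- → run B
t=11: L0/L1/L2 = BF/G/- → run B
t=12: L0/L1/L2 = BF/G/- → run B
t=13: L0/L1/L2 = F/GB/- → run F
t=14: L0/L1/L2 = F/GB/- → run F
t=15: L0/L1/L2 = F/GB/- → run F
t=16: L0/L1/L2 = F/GB/- → run F
t=17: L0/L1/L2 = -/GBF/- → run G
t=18: L0/L1/L2 = -/GBF/- → run G
t=19: L0/L1/L2 = -/GBF/- → run G
t=20: L0/L1/L2 = -/BF/- → run B
t=21: L0/L1/L2 = -/BF/- → run B
t=22: L0/L1/L2 = -/F/- → run F
t=23: L0/L1/L2 = -/F/- → run F
t=24: (idle)
t=25: (idle)
t=26: (idle)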